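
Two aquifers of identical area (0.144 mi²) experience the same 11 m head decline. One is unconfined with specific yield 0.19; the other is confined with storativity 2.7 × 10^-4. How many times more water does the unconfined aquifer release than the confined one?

A = 0.144 mi² = 3.73 × 10^5 m²
Unconfined: ΔV_u = Sy × A × Δh = 0.19 × 3.73 × 10^5 × 11 = 7.795 × 10^5 m³
Confined: ΔV_c = S × A × Δh = 2.7 × 10^-4 × 3.73 × 10^5 × 11 = 1108 m³
Ratio = ΔV_u / ΔV_c = Sy / S = 0.19 / 2.7 × 10^-4 = 703.7

ΔV_u / ΔV_c ≈ 704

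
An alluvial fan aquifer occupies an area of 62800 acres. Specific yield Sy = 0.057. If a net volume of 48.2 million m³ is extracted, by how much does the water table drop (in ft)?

A = 62800 acres = 2.541 × 10^8 m²
ΔV = 48.2 million m³ = 4.82 × 10^7 m³
Δh = ΔV / (Sy × A) = 4.82 × 10^7 m³ / (0.057 × 2.541 × 10^8 m²) = 3.327 m
Δh = 3.327 m = 10.92 ft

Δh ≈ 10.9 ft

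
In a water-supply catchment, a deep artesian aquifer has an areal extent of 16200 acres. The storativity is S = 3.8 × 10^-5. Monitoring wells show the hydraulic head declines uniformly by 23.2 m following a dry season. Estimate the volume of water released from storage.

A = 16200 acres = 6.556 × 10^7 m²
ΔV = S × A × Δh = 3.8 × 10^-5 × 6.556 × 10^7 m² × 23.2 m = 57800 m³

ΔV ≈ 57800 m³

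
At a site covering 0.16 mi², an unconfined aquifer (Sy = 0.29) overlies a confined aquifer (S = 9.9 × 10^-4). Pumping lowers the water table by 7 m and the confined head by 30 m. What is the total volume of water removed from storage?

ΔV ≈ 8.54 × 10^5 m³

A = 0.16 mi² = 4.144 × 10^5 m²
Unconfined: ΔV_u = Sy × A × Δh_u = 0.29 × 4.144 × 10^5 × 7 = 8.412 × 10^5 m³
Confined: ΔV_c = S × A × Δh_c = 9.9 × 10^-4 × 4.144 × 10^5 × 30 = 12310 m³
Total ΔV = 8.412 × 10^5 + 12310 = 8.535 × 10^5 m³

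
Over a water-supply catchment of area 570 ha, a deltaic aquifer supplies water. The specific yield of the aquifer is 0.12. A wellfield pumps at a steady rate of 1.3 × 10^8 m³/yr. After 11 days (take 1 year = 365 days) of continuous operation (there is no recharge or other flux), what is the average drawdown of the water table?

A = 570 ha = 5.7 × 10^6 m²
Q = 1.3 × 10^8 m³/yr = 3.562 × 10^5 m³/d
ΔV = Q × t = 3.562 × 10^5 m³/d × 11 d = 3.918 × 10^6 m³
Δh = ΔV / (Sy × A) = 3.918 × 10^6 / (0.12 × 5.7 × 10^6) = 5.728 m

Δh ≈ 5.73 m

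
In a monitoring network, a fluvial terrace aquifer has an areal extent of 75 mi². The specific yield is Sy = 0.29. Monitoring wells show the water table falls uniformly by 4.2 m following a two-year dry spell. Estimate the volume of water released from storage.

ΔV ≈ 2.37 × 10^8 m³

A = 75 mi² = 1.942 × 10^8 m²
ΔV = Sy × A × Δh = 0.29 × 1.942 × 10^8 m² × 4.2 m = 2.366 × 10^8 m³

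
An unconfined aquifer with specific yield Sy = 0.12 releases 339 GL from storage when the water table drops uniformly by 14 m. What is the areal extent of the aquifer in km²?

A ≈ 202 km²

ΔV = 339 GL = 3.39 × 10^8 m³
A = ΔV / (Sy × Δh) = 3.39 × 10^8 / (0.12 × 14) = 2.018 × 10^8 m²
A = 2.018 × 10^8 m² = 201.8 km²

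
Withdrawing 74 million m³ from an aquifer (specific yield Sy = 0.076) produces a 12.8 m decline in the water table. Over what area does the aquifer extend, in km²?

A ≈ 76.1 km²

ΔV = 74 million m³ = 7.4 × 10^7 m³
A = ΔV / (Sy × Δh) = 7.4 × 10^7 / (0.076 × 12.8) = 7.607 × 10^7 m²
A = 7.607 × 10^7 m² = 76.07 km²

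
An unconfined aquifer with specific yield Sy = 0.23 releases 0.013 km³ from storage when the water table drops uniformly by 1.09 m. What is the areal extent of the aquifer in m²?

ΔV = 0.013 km³ = 1.3 × 10^7 m³
A = ΔV / (Sy × Δh) = 1.3 × 10^7 / (0.23 × 1.09) = 5.185 × 10^7 m²

A ≈ 5.19 × 10^7 m²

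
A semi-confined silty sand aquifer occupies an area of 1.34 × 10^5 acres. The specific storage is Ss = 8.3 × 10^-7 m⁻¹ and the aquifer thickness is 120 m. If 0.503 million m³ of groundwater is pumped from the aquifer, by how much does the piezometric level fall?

S = Ss × b = 8.3 × 10^-7 m⁻¹ × 120 m = 9.96 × 10^-5
A = 1.34 × 10^5 acres = 5.423 × 10^8 m²
ΔV = 0.503 million m³ = 5.03 × 10^5 m³
Δh = ΔV / (S × A) = 5.03 × 10^5 m³ / (9.96 × 10^-5 × 5.423 × 10^8 m²) = 9.313 m

Δh ≈ 9.31 m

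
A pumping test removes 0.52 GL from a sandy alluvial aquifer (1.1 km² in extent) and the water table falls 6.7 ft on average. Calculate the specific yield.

Sy ≈ 0.23

A = 1.1 km² = 1.1 × 10^6 m²
Δh = 6.7 ft = 2.042 m
ΔV = 0.52 GL = 5.2 × 10^5 m³
Sy = ΔV / (A × Δh) = 5.2 × 10^5 m³ / (1.1 × 10^6 m² × 2.042 m) = 0.2315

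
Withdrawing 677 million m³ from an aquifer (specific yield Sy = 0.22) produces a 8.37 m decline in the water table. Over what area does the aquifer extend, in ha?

A ≈ 36800 ha

ΔV = 677 million m³ = 6.77 × 10^8 m³
A = ΔV / (Sy × Δh) = 6.77 × 10^8 / (0.22 × 8.37) = 3.677 × 10^8 m²
A = 3.677 × 10^8 m² = 36770 ha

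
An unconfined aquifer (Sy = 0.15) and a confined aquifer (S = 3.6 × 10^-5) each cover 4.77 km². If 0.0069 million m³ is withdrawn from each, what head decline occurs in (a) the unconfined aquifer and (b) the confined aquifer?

A = 4.77 km² = 4.77 × 10^6 m²
ΔV = 0.0069 million m³ = 6900 m³
Unconfined: Δh_u = ΔV/(Sy·A) = 6900/(0.15 × 4.77 × 10^6) = 0.009644 m
Confined: Δh_c = ΔV/(S·A) = 6900/(3.6 × 10^-5 × 4.77 × 10^6) = 40.18 m

Δh_u ≈ 0.00964 m; Δh_c ≈ 40.2 m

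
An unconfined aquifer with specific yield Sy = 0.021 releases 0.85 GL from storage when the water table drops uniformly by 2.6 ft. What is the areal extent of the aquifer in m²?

A ≈ 5.11 × 10^7 m²

Δh = 2.6 ft = 0.7925 m
ΔV = 0.85 GL = 8.5 × 10^5 m³
A = ΔV / (Sy × Δh) = 8.5 × 10^5 / (0.021 × 0.7925) = 5.108 × 10^7 m²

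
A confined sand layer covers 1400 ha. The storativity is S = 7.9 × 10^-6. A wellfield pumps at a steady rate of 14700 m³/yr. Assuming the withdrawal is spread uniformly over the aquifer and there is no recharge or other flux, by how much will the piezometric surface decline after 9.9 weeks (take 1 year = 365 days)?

A = 1400 ha = 1.4 × 10^7 m²
Q = 14700 m³/yr = 40.27 m³/d
t = 9.9 weeks = 69.3 d
ΔV = Q × t = 40.27 m³/d × 69.3 d = 2791 m³
Δh = ΔV / (S × A) = 2791 / (7.9 × 10^-6 × 1.4 × 10^7) = 25.23 m

Δh ≈ 25.2 m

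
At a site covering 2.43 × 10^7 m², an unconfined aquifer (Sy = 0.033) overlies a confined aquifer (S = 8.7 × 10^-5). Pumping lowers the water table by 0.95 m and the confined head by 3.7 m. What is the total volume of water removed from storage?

ΔV ≈ 7.7 × 10^5 m³

Unconfined: ΔV_u = Sy × A × Δh_u = 0.033 × 2.43 × 10^7 × 0.95 = 7.618 × 10^5 m³
Confined: ΔV_c = S × A × Δh_c = 8.7 × 10^-5 × 2.43 × 10^7 × 3.7 = 7822 m³
Total ΔV = 7.618 × 10^5 + 7822 = 7.696 × 10^5 m³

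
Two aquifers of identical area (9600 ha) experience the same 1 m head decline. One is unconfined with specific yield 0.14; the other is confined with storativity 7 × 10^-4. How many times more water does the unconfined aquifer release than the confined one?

A = 9600 ha = 9.6 × 10^7 m²
Unconfined: ΔV_u = Sy × A × Δh = 0.14 × 9.6 × 10^7 × 1 = 1.344 × 10^7 m³
Confined: ΔV_c = S × A × Δh = 7 × 10^-4 × 9.6 × 10^7 × 1 = 67200 m³
Ratio = ΔV_u / ΔV_c = Sy / S = 0.14 / 7 × 10^-4 = 200

ΔV_u / ΔV_c ≈ 200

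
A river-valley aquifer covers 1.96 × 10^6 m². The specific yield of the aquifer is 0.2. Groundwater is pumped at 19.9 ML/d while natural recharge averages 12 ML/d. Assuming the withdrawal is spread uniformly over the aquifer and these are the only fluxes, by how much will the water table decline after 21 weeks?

Net abstraction = 19.9 − 12 = 7.9 ML/d
Q_net = 7.9 ML/d = 7900 m³/d
t = 21 weeks = 147 d
ΔV = Q × t = 7900 m³/d × 147 d = 1.161 × 10^6 m³
Δh = ΔV / (Sy × A) = 1.161 × 10^6 / (0.2 × 1.96 × 10^6) = 2.962 m

Δh ≈ 2.96 m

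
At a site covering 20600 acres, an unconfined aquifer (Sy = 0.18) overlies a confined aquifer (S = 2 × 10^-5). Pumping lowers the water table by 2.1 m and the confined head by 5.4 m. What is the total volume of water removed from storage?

A = 20600 acres = 8.337 × 10^7 m²
Unconfined: ΔV_u = Sy × A × Δh_u = 0.18 × 8.337 × 10^7 × 2.1 = 3.151 × 10^7 m³
Confined: ΔV_c = S × A × Δh_c = 2 × 10^-5 × 8.337 × 10^7 × 5.4 = 9003 m³
Total ΔV = 3.151 × 10^7 + 9003 = 3.152 × 10^7 m³

ΔV ≈ 3.15 × 10^7 m³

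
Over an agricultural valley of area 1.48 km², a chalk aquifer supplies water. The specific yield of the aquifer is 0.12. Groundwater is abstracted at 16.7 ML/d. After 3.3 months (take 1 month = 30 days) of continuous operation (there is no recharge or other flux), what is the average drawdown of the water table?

A = 1.48 km² = 1.48 × 10^6 m²
Q = 16.7 ML/d = 16700 m³/d
t = 3.3 months = 99 d
ΔV = Q × t = 16700 m³/d × 99 d = 1.653 × 10^6 m³
Δh = ΔV / (Sy × A) = 1.653 × 10^6 / (0.12 × 1.48 × 10^6) = 9.309 m

Δh ≈ 9.31 m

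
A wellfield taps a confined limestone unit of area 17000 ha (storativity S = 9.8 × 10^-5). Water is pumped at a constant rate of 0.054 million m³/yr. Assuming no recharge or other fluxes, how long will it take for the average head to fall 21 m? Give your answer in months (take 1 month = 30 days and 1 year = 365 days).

A = 17000 ha = 1.7 × 10^8 m²
ΔV = S × A × Δh = 9.8 × 10^-5 × 1.7 × 10^8 × 21 = 3.499 × 10^5 m³
Q = 0.054 million m³/yr = 147.9 m³/d
t = ΔV / Q = 3.499 × 10^5 m³ / 147.9 m³/d = 2365 d
t = 2365 d ≈ 78.83 months

t ≈ 78.8 months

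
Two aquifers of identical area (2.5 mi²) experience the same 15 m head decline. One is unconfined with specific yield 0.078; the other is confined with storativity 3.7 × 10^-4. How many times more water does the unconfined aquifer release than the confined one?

ΔV_u / ΔV_c ≈ 211

A = 2.5 mi² = 6.475 × 10^6 m²
Unconfined: ΔV_u = Sy × A × Δh = 0.078 × 6.475 × 10^6 × 15 = 7.576 × 10^6 m³
Confined: ΔV_c = S × A × Δh = 3.7 × 10^-4 × 6.475 × 10^6 × 15 = 35940 m³
Ratio = ΔV_u / ΔV_c = Sy / S = 0.078 / 3.7 × 10^-4 = 210.8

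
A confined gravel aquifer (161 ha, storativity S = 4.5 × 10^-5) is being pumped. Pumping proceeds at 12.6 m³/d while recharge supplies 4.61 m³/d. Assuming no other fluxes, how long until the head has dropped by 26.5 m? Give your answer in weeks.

A = 161 ha = 1.61 × 10^6 m²
ΔV = S × A × Δh = 4.5 × 10^-5 × 1.61 × 10^6 × 26.5 = 1920 m³
Net withdrawal = 12.6 − 4.61 = 7.99 m³/d
t = ΔV / Q = 1920 m³ / 7.99 m³/d = 240.3 d
t = 240.3 d ≈ 34.33 weeks

t ≈ 34.3 weeks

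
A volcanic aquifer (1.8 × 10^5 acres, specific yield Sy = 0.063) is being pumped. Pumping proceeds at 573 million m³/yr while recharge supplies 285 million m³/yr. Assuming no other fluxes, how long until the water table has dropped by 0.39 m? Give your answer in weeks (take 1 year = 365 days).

A = 1.8 × 10^5 acres = 7.284 × 10^8 m²
ΔV = Sy × A × Δh = 0.063 × 7.284 × 10^8 × 0.39 = 1.79 × 10^7 m³
Net withdrawal = 573 − 285 = 288 million m³/yr = 7.89 × 10^5 m³/d
t = ΔV / Q = 1.79 × 10^7 m³ / 7.89 × 10^5 m³/d = 22.68 d
t = 22.68 d ≈ 3.24 weeks

t ≈ 3.24 weeks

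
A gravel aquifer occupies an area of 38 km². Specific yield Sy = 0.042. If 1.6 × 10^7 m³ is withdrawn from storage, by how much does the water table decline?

A = 38 km² = 3.8 × 10^7 m²
Δh = ΔV / (Sy × A) = 1.6 × 10^7 m³ / (0.042 × 3.8 × 10^7 m²) = 10.03 m

Δh ≈ 10 m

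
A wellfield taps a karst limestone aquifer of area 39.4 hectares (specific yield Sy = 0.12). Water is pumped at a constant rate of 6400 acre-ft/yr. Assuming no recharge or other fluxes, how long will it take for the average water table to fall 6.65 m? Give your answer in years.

t ≈ 0.0398 years

A = 39.4 hectares = 3.94 × 10^5 m²
ΔV = Sy × A × Δh = 0.12 × 3.94 × 10^5 × 6.65 = 3.144 × 10^5 m³
Q = 6400 acre-ft/yr = 21630 m³/d
t = ΔV / Q = 3.144 × 10^5 m³ / 21630 m³/d = 14.54 d
t = 14.54 d ≈ 0.03983 years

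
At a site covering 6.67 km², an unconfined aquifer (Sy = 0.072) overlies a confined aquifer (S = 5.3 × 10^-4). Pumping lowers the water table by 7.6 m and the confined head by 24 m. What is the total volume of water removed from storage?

ΔV ≈ 3.73 × 10^6 m³

A = 6.67 km² = 6.67 × 10^6 m²
Unconfined: ΔV_u = Sy × A × Δh_u = 0.072 × 6.67 × 10^6 × 7.6 = 3.65 × 10^6 m³
Confined: ΔV_c = S × A × Δh_c = 5.3 × 10^-4 × 6.67 × 10^6 × 24 = 84840 m³
Total ΔV = 3.65 × 10^6 + 84840 = 3.735 × 10^6 m³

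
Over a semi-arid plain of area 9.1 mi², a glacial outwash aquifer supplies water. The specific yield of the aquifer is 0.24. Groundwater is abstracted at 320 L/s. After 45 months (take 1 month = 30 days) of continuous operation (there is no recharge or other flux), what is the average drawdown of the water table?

A = 9.1 mi² = 2.357 × 10^7 m²
Q = 320 L/s = 27650 m³/d
t = 45 months = 1350 d
ΔV = Q × t = 27650 m³/d × 1350 d = 3.732 × 10^7 m³
Δh = ΔV / (Sy × A) = 3.732 × 10^7 / (0.24 × 2.357 × 10^7) = 6.599 m

Δh ≈ 6.6 m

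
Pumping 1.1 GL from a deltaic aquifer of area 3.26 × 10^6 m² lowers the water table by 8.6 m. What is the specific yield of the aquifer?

Sy ≈ 0.039

ΔV = 1.1 GL = 1.1 × 10^6 m³
Sy = ΔV / (A × Δh) = 1.1 × 10^6 m³ / (3.26 × 10^6 m² × 8.6 m) = 0.03924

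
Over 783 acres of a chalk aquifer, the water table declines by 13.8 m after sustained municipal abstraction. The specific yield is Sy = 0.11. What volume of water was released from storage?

A = 783 acres = 3.169 × 10^6 m²
ΔV = Sy × A × Δh = 0.11 × 3.169 × 10^6 m² × 13.8 m = 4.81 × 10^6 m³

ΔV ≈ 4.81 × 10^6 m³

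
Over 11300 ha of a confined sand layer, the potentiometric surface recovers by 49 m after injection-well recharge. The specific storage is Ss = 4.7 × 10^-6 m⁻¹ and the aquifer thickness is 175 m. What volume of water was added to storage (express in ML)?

S = Ss × b = 4.7 × 10^-6 m⁻¹ × 175 m = 8.225 × 10^-4
A = 11300 ha = 1.13 × 10^8 m²
ΔV = S × A × Δh = 8.225 × 10^-4 × 1.13 × 10^8 m² × 49 m = 4.554 × 10^6 m³
ΔV = 4.554 × 10^6 m³ = 4554 ML

ΔV ≈ 4550 ML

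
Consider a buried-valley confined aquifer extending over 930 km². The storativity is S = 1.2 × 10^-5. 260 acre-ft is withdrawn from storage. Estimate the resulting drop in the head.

A = 930 km² = 9.3 × 10^8 m²
ΔV = 260 acre-ft = 3.207 × 10^5 m³
Δh = ΔV / (S × A) = 3.207 × 10^5 m³ / (1.2 × 10^-5 × 9.3 × 10^8 m²) = 28.74 m

Δh ≈ 28.7 m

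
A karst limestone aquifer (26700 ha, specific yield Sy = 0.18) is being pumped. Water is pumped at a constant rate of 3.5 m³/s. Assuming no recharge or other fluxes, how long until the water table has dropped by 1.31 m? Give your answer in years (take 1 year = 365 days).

t ≈ 0.57 years

A = 26700 ha = 2.67 × 10^8 m²
ΔV = Sy × A × Δh = 0.18 × 2.67 × 10^8 × 1.31 = 6.296 × 10^7 m³
Q = 3.5 m³/s = 3.024 × 10^5 m³/d
t = ΔV / Q = 6.296 × 10^7 m³ / 3.024 × 10^5 m³/d = 208.2 d
t = 208.2 d ≈ 0.5704 years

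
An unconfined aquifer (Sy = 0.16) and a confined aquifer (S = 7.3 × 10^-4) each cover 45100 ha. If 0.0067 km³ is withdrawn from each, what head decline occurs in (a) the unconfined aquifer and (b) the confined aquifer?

A = 45100 ha = 4.51 × 10^8 m²
ΔV = 0.0067 km³ = 6.7 × 10^6 m³
Unconfined: Δh_u = ΔV/(Sy·A) = 6.7 × 10^6/(0.16 × 4.51 × 10^8) = 0.09285 m
Confined: Δh_c = ΔV/(S·A) = 6.7 × 10^6/(7.3 × 10^-4 × 4.51 × 10^8) = 20.35 m

Δh_u ≈ 0.0928 m; Δh_c ≈ 20.4 m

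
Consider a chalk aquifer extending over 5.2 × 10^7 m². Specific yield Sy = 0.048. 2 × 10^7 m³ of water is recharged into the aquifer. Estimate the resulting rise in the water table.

Δh ≈ 8.01 m

Δh = ΔV / (Sy × A) = 2 × 10^7 m³ / (0.048 × 5.2 × 10^7 m²) = 8.013 m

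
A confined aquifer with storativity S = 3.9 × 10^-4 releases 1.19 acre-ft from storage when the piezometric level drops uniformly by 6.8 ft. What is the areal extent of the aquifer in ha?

Δh = 6.8 ft = 2.073 m
ΔV = 1.19 acre-ft = 1468 m³
A = ΔV / (S × Δh) = 1468 / (3.9 × 10^-4 × 2.073) = 1.816 × 10^6 m²
A = 1.816 × 10^6 m² = 181.6 ha

A ≈ 182 ha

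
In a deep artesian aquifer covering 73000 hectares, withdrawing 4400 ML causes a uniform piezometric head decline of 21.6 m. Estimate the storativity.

S ≈ 2.8 × 10^-4

A = 73000 hectares = 7.3 × 10^8 m²
ΔV = 4400 ML = 4.4 × 10^6 m³
S = ΔV / (A × Δh) = 4.4 × 10^6 m³ / (7.3 × 10^8 m² × 21.6 m) = 2.79 × 10^-4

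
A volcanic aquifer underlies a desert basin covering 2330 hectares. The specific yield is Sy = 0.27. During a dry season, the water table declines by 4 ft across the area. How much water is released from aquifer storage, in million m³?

A = 2330 hectares = 2.33 × 10^7 m²
Δh = 4 ft = 1.219 m
ΔV = Sy × A × Δh = 0.27 × 2.33 × 10^7 m² × 1.219 m = 7.67 × 10^6 m³
ΔV = 7.67 × 10^6 m³ = 7.67 million m³

ΔV ≈ 7.67 million m³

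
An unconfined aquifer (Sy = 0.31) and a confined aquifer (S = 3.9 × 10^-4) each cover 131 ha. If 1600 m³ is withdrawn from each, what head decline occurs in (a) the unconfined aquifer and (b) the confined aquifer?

A = 131 ha = 1.31 × 10^6 m²
Unconfined: Δh_u = ΔV/(Sy·A) = 1600/(0.31 × 1.31 × 10^6) = 0.00394 m
Confined: Δh_c = ΔV/(S·A) = 1600/(3.9 × 10^-4 × 1.31 × 10^6) = 3.132 m

Δh_u ≈ 0.00394 m; Δh_c ≈ 3.13 m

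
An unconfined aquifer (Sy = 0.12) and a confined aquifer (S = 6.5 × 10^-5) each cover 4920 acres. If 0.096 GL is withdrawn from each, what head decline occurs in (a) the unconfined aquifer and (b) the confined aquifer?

Δh_u ≈ 0.0402 m; Δh_c ≈ 74.2 m

A = 4920 acres = 1.991 × 10^7 m²
ΔV = 0.096 GL = 96000 m³
Unconfined: Δh_u = ΔV/(Sy·A) = 96000/(0.12 × 1.991 × 10^7) = 0.04018 m
Confined: Δh_c = ΔV/(S·A) = 96000/(6.5 × 10^-5 × 1.991 × 10^7) = 74.18 m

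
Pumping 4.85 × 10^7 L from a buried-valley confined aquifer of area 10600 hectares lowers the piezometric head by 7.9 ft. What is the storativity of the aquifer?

A = 10600 hectares = 1.06 × 10^8 m²
Δh = 7.9 ft = 2.408 m
ΔV = 4.85 × 10^7 L = 48500 m³
S = ΔV / (A × Δh) = 48500 m³ / (1.06 × 10^8 m² × 2.408 m) = 1.9 × 10^-4

S ≈ 1.9 × 10^-4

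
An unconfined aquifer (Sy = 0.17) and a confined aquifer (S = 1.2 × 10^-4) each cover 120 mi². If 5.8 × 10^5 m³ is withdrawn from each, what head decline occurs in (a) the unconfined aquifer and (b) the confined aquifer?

A = 120 mi² = 3.108 × 10^8 m²
Unconfined: Δh_u = ΔV/(Sy·A) = 5.8 × 10^5/(0.17 × 3.108 × 10^8) = 0.01098 m
Confined: Δh_c = ΔV/(S·A) = 5.8 × 10^5/(1.2 × 10^-4 × 3.108 × 10^8) = 15.55 m

Δh_u ≈ 0.011 m; Δh_c ≈ 15.6 m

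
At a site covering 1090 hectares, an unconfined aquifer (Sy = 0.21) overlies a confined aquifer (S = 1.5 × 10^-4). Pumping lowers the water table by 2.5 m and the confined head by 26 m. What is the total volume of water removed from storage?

A = 1090 hectares = 1.09 × 10^7 m²
Unconfined: ΔV_u = Sy × A × Δh_u = 0.21 × 1.09 × 10^7 × 2.5 = 5.723 × 10^6 m³
Confined: ΔV_c = S × A × Δh_c = 1.5 × 10^-4 × 1.09 × 10^7 × 26 = 42510 m³
Total ΔV = 5.723 × 10^6 + 42510 = 5.765 × 10^6 m³

ΔV ≈ 5.77 × 10^6 m³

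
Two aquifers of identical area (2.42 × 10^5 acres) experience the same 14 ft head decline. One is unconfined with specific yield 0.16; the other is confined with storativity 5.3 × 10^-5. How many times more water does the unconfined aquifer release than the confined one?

ΔV_u / ΔV_c ≈ 3020

A = 2.42 × 10^5 acres = 9.793 × 10^8 m²
Δh = 14 ft = 4.267 m
Unconfined: ΔV_u = Sy × A × Δh = 0.16 × 9.793 × 10^8 × 4.267 = 6.686 × 10^8 m³
Confined: ΔV_c = S × A × Δh = 5.3 × 10^-5 × 9.793 × 10^8 × 4.267 = 2.215 × 10^5 m³
Ratio = ΔV_u / ΔV_c = Sy / S = 0.16 / 5.3 × 10^-5 = 3019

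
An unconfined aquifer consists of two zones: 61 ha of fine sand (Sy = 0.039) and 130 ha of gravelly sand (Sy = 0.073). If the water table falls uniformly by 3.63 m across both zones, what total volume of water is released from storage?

ΔV ≈ 4.31 × 10^5 m³

A₁ = 61 ha = 6.1 × 10^5 m²; A₂ = 130 ha = 1.3 × 10^6 m²
ΔV₁ = 0.039 × 6.1 × 10^5 × 3.63 = 86360 m³
ΔV₂ = 0.073 × 1.3 × 10^6 × 3.63 = 3.445 × 10^5 m³
ΔV = ΔV₁ + ΔV₂ = 4.308 × 10^5 m³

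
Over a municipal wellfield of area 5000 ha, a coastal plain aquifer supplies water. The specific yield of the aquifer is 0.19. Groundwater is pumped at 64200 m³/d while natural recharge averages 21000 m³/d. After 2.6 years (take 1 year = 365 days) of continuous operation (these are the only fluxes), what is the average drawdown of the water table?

Δh ≈ 4.32 m

A = 5000 ha = 5 × 10^7 m²
Net abstraction = 64200 − 21000 = 43200 m³/d
t = 2.6 years = 949 d
ΔV = Q × t = 43200 m³/d × 949 d = 4.1 × 10^7 m³
Δh = ΔV / (Sy × A) = 4.1 × 10^7 / (0.19 × 5 × 10^7) = 4.315 m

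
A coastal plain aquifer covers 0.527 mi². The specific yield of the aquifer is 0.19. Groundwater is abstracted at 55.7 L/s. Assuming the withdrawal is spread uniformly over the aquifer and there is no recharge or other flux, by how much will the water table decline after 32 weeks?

A = 0.527 mi² = 1.365 × 10^6 m²
Q = 55.7 L/s = 4812 m³/d
t = 32 weeks = 224 d
ΔV = Q × t = 4812 m³/d × 224 d = 1.078 × 10^6 m³
Δh = ΔV / (Sy × A) = 1.078 × 10^6 / (0.19 × 1.365 × 10^6) = 4.157 m

Δh ≈ 4.16 m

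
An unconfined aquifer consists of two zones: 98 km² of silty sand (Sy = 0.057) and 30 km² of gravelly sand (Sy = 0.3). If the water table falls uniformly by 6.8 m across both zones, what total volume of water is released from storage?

ΔV ≈ 9.92 × 10^7 m³

A₁ = 98 km² = 9.8 × 10^7 m²; A₂ = 30 km² = 3 × 10^7 m²
ΔV₁ = 0.057 × 9.8 × 10^7 × 6.8 = 3.798 × 10^7 m³
ΔV₂ = 0.3 × 3 × 10^7 × 6.8 = 6.12 × 10^7 m³
ΔV = ΔV₁ + ΔV₂ = 9.918 × 10^7 m³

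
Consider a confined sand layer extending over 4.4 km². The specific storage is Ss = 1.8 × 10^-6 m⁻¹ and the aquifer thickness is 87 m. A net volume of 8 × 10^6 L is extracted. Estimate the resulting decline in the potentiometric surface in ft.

Δh ≈ 38.1 ft

S = Ss × b = 1.8 × 10^-6 m⁻¹ × 87 m = 1.566 × 10^-4
A = 4.4 km² = 4.4 × 10^6 m²
ΔV = 8 × 10^6 L = 8000 m³
Δh = ΔV / (S × A) = 8000 m³ / (1.566 × 10^-4 × 4.4 × 10^6 m²) = 11.61 m
Δh = 11.61 m = 38.09 ft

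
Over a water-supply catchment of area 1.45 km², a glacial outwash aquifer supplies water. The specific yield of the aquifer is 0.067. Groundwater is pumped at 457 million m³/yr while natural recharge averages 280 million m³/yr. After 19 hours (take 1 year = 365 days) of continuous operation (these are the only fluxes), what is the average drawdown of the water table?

A = 1.45 km² = 1.45 × 10^6 m²
Net abstraction = 457 − 280 = 177 million m³/yr
Q_net = 177 million m³/yr = 4.849 × 10^5 m³/d
t = 19 hours = 0.7917 d
ΔV = Q × t = 4.849 × 10^5 m³/d × 0.7917 d = 3.839 × 10^5 m³
Δh = ΔV / (Sy × A) = 3.839 × 10^5 / (0.067 × 1.45 × 10^6) = 3.952 m

Δh ≈ 3.95 m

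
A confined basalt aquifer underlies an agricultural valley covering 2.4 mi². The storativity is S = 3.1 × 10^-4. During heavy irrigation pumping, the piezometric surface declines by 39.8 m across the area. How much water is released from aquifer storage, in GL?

ΔV ≈ 0.0767 GL

A = 2.4 mi² = 6.216 × 10^6 m²
ΔV = S × A × Δh = 3.1 × 10^-4 × 6.216 × 10^6 m² × 39.8 m = 76690 m³
ΔV = 76690 m³ = 0.07669 GL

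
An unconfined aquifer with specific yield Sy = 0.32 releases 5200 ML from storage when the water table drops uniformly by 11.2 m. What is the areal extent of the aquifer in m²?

ΔV = 5200 ML = 5.2 × 10^6 m³
A = ΔV / (Sy × Δh) = 5.2 × 10^6 / (0.32 × 11.2) = 1.451 × 10^6 m²

A ≈ 1.45 × 10^6 m²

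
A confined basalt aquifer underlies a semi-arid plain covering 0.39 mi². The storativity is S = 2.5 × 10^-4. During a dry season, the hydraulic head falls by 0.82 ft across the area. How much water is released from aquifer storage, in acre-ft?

A = 0.39 mi² = 1.01 × 10^6 m²
Δh = 0.82 ft = 0.2499 m
ΔV = S × A × Δh = 2.5 × 10^-4 × 1.01 × 10^6 m² × 0.2499 m = 63.11 m³
ΔV = 63.11 m³ = 0.05117 acre-ft

ΔV ≈ 0.0512 acre-ft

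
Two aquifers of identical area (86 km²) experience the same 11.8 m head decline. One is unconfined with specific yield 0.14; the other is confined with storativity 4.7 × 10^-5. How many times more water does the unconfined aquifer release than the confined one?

A = 86 km² = 8.6 × 10^7 m²
Unconfined: ΔV_u = Sy × A × Δh = 0.14 × 8.6 × 10^7 × 11.8 = 1.421 × 10^8 m³
Confined: ΔV_c = S × A × Δh = 4.7 × 10^-5 × 8.6 × 10^7 × 11.8 = 47700 m³
Ratio = ΔV_u / ΔV_c = Sy / S = 0.14 / 4.7 × 10^-5 = 2979

ΔV_u / ΔV_c ≈ 2980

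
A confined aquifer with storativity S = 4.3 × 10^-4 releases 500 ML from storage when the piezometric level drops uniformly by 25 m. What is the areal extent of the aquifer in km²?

ΔV = 500 ML = 5 × 10^5 m³
A = ΔV / (S × Δh) = 5 × 10^5 / (4.3 × 10^-4 × 25) = 4.651 × 10^7 m²
A = 4.651 × 10^7 m² = 46.51 km²

A ≈ 46.5 km²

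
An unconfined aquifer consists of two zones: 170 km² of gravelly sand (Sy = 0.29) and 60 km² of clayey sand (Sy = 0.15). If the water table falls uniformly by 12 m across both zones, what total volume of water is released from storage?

A₁ = 170 km² = 1.7 × 10^8 m²; A₂ = 60 km² = 6 × 10^7 m²
ΔV₁ = 0.29 × 1.7 × 10^8 × 12 = 5.916 × 10^8 m³
ΔV₂ = 0.15 × 6 × 10^7 × 12 = 1.08 × 10^8 m³
ΔV = ΔV₁ + ΔV₂ = 6.996 × 10^8 m³

ΔV ≈ 7 × 10^8 m³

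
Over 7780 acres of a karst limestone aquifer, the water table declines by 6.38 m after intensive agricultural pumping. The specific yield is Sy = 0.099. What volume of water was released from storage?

ΔV ≈ 1.99 × 10^7 m³

A = 7780 acres = 3.148 × 10^7 m²
ΔV = Sy × A × Δh = 0.099 × 3.148 × 10^7 m² × 6.38 m = 1.989 × 10^7 m³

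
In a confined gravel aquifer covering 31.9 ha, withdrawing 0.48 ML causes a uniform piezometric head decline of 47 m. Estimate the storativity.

S ≈ 3.2 × 10^-5

A = 31.9 ha = 3.19 × 10^5 m²
ΔV = 0.48 ML = 480 m³
S = ΔV / (A × Δh) = 480 m³ / (3.19 × 10^5 m² × 47 m) = 3.201 × 10^-5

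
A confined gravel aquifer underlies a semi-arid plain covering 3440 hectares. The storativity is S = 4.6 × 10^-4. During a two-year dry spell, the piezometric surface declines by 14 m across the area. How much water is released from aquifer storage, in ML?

ΔV ≈ 222 ML

A = 3440 hectares = 3.44 × 10^7 m²
ΔV = S × A × Δh = 4.6 × 10^-4 × 3.44 × 10^7 m² × 14 m = 2.215 × 10^5 m³
ΔV = 2.215 × 10^5 m³ = 221.5 ML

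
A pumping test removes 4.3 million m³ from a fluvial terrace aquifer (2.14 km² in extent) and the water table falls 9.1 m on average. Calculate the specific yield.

Sy ≈ 0.22

A = 2.14 km² = 2.14 × 10^6 m²
ΔV = 4.3 million m³ = 4.3 × 10^6 m³
Sy = ΔV / (A × Δh) = 4.3 × 10^6 m³ / (2.14 × 10^6 m² × 9.1 m) = 0.2208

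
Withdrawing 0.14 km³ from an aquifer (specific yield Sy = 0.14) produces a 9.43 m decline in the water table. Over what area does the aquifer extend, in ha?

ΔV = 0.14 km³ = 1.4 × 10^8 m³
A = ΔV / (Sy × Δh) = 1.4 × 10^8 / (0.14 × 9.43) = 1.06 × 10^8 m²
A = 1.06 × 10^8 m² = 10600 ha

A ≈ 10600 ha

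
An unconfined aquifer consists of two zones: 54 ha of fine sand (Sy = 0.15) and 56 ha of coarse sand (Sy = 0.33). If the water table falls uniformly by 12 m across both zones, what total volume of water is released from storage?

A₁ = 54 ha = 5.4 × 10^5 m²; A₂ = 56 ha = 5.6 × 10^5 m²
ΔV₁ = 0.15 × 5.4 × 10^5 × 12 = 9.72 × 10^5 m³
ΔV₂ = 0.33 × 5.6 × 10^5 × 12 = 2.218 × 10^6 m³
ΔV = ΔV₁ + ΔV₂ = 3.19 × 10^6 m³

ΔV ≈ 3.19 × 10^6 m³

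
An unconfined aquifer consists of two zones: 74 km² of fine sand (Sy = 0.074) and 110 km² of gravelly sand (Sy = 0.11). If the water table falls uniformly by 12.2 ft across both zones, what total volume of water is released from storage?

A₁ = 74 km² = 7.4 × 10^7 m²; A₂ = 110 km² = 1.1 × 10^8 m²
Δh = 12.2 ft = 3.719 m
ΔV₁ = 0.074 × 7.4 × 10^7 × 3.719 = 2.036 × 10^7 m³
ΔV₂ = 0.11 × 1.1 × 10^8 × 3.719 = 4.499 × 10^7 m³
ΔV = ΔV₁ + ΔV₂ = 6.536 × 10^7 m³

ΔV ≈ 6.54 × 10^7 m³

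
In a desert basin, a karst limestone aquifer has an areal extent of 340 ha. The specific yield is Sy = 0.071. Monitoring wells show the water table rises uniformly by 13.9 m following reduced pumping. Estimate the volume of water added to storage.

A = 340 ha = 3.4 × 10^6 m²
ΔV = Sy × A × Δh = 0.071 × 3.4 × 10^6 m² × 13.9 m = 3.355 × 10^6 m³

ΔV ≈ 3.36 × 10^6 m³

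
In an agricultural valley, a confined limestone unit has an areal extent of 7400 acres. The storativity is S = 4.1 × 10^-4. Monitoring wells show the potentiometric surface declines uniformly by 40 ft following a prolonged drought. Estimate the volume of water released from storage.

ΔV ≈ 1.5 × 10^5 m³

A = 7400 acres = 2.995 × 10^7 m²
Δh = 40 ft = 12.19 m
ΔV = S × A × Δh = 4.1 × 10^-4 × 2.995 × 10^7 m² × 12.19 m = 1.497 × 10^5 m³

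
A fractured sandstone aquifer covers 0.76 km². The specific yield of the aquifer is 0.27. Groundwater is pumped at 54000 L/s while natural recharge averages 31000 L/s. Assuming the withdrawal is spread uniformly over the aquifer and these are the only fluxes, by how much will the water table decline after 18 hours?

Δh ≈ 7.26 m

A = 0.76 km² = 7.6 × 10^5 m²
Net abstraction = 54000 − 31000 = 23000 L/s
Q_net = 23000 L/s = 1.987 × 10^6 m³/d
t = 18 hours = 0.75 d
ΔV = Q × t = 1.987 × 10^6 m³/d × 0.75 d = 1.49 × 10^6 m³
Δh = ΔV / (Sy × A) = 1.49 × 10^6 / (0.27 × 7.6 × 10^5) = 7.263 m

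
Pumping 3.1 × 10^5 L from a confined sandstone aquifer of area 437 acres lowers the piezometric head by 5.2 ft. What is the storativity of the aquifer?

S ≈ 1.1 × 10^-4

A = 437 acres = 1.768 × 10^6 m²
Δh = 5.2 ft = 1.585 m
ΔV = 3.1 × 10^5 L = 310 m³
S = ΔV / (A × Δh) = 310 m³ / (1.768 × 10^6 m² × 1.585 m) = 1.106 × 10^-4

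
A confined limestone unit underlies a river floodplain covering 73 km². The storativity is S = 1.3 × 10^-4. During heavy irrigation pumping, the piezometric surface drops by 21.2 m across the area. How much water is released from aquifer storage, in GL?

A = 73 km² = 7.3 × 10^7 m²
ΔV = S × A × Δh = 1.3 × 10^-4 × 7.3 × 10^7 m² × 21.2 m = 2.012 × 10^5 m³
ΔV = 2.012 × 10^5 m³ = 0.2012 GL

ΔV ≈ 0.201 GL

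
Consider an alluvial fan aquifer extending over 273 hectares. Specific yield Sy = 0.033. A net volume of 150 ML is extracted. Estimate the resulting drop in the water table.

A = 273 hectares = 2.73 × 10^6 m²
ΔV = 150 ML = 1.5 × 10^5 m³
Δh = ΔV / (Sy × A) = 1.5 × 10^5 m³ / (0.033 × 2.73 × 10^6 m²) = 1.665 m

Δh ≈ 1.67 m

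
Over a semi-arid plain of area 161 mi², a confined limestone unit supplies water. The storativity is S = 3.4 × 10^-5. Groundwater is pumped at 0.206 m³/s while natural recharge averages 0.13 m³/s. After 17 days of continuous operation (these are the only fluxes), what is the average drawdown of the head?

A = 161 mi² = 4.17 × 10^8 m²
Net abstraction = 0.206 − 0.13 = 0.076 m³/s
Q_net = 0.076 m³/s = 6566 m³/d
ΔV = Q × t = 6566 m³/d × 17 d = 1.116 × 10^5 m³
Δh = ΔV / (S × A) = 1.116 × 10^5 / (3.4 × 10^-5 × 4.17 × 10^8) = 7.874 m

Δh ≈ 7.87 m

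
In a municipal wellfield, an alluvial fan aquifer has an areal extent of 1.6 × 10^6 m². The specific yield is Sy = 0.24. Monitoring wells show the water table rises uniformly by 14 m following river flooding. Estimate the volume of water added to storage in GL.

ΔV = Sy × A × Δh = 0.24 × 1.6 × 10^6 m² × 14 m = 5.376 × 10^6 m³
ΔV = 5.376 × 10^6 m³ = 5.376 GL

ΔV ≈ 5.38 GL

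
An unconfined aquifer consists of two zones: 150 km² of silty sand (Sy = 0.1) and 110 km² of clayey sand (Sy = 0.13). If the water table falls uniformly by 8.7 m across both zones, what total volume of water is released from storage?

A₁ = 150 km² = 1.5 × 10^8 m²; A₂ = 110 km² = 1.1 × 10^8 m²
ΔV₁ = 0.1 × 1.5 × 10^8 × 8.7 = 1.305 × 10^8 m³
ΔV₂ = 0.13 × 1.1 × 10^8 × 8.7 = 1.244 × 10^8 m³
ΔV = ΔV₁ + ΔV₂ = 2.549 × 10^8 m³

ΔV ≈ 2.55 × 10^8 m³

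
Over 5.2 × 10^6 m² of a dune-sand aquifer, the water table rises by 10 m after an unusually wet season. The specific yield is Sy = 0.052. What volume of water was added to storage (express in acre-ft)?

ΔV ≈ 2190 acre-ft

ΔV = Sy × A × Δh = 0.052 × 5.2 × 10^6 m² × 10 m = 2.704 × 10^6 m³
ΔV = 2.704 × 10^6 m³ = 2192 acre-ft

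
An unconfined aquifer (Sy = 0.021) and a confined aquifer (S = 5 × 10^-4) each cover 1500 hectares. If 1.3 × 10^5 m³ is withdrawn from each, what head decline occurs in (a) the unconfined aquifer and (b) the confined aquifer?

Δh_u ≈ 0.413 m; Δh_c ≈ 17.3 m

A = 1500 hectares = 1.5 × 10^7 m²
Unconfined: Δh_u = ΔV/(Sy·A) = 1.3 × 10^5/(0.021 × 1.5 × 10^7) = 0.4127 m
Confined: Δh_c = ΔV/(S·A) = 1.3 × 10^5/(5 × 10^-4 × 1.5 × 10^7) = 17.33 m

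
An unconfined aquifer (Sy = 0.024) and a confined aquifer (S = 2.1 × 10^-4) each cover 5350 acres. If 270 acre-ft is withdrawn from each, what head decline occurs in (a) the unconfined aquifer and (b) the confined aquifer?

A = 5350 acres = 2.165 × 10^7 m²
ΔV = 270 acre-ft = 3.33 × 10^5 m³
Unconfined: Δh_u = ΔV/(Sy·A) = 3.33 × 10^5/(0.024 × 2.165 × 10^7) = 0.6409 m
Confined: Δh_c = ΔV/(S·A) = 3.33 × 10^5/(2.1 × 10^-4 × 2.165 × 10^7) = 73.25 m

Δh_u ≈ 0.641 m; Δh_c ≈ 73.2 m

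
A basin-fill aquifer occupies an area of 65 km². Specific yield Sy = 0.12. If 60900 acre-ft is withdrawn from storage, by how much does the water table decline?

A = 65 km² = 6.5 × 10^7 m²
ΔV = 60900 acre-ft = 7.512 × 10^7 m³
Δh = ΔV / (Sy × A) = 7.512 × 10^7 m³ / (0.12 × 6.5 × 10^7 m²) = 9.631 m

Δh ≈ 9.63 m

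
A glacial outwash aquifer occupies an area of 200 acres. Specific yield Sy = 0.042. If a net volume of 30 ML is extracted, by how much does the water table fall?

A = 200 acres = 8.094 × 10^5 m²
ΔV = 30 ML = 30000 m³
Δh = ΔV / (Sy × A) = 30000 m³ / (0.042 × 8.094 × 10^5 m²) = 0.8825 m

Δh ≈ 0.883 m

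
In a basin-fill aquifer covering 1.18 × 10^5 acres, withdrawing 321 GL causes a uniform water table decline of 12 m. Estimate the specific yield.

Sy ≈ 0.056

A = 1.18 × 10^5 acres = 4.775 × 10^8 m²
ΔV = 321 GL = 3.21 × 10^8 m³
Sy = ΔV / (A × Δh) = 3.21 × 10^8 m³ / (4.775 × 10^8 m² × 12 m) = 0.05602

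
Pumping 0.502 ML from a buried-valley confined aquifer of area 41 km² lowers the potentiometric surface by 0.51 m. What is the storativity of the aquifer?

S ≈ 2.4 × 10^-5

A = 41 km² = 4.1 × 10^7 m²
ΔV = 0.502 ML = 502 m³
S = ΔV / (A × Δh) = 502 m³ / (4.1 × 10^7 m² × 0.51 m) = 2.401 × 10^-5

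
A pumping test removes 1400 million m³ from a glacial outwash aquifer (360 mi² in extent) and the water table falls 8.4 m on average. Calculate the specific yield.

A = 360 mi² = 9.324 × 10^8 m²
ΔV = 1400 million m³ = 1.4 × 10^9 m³
Sy = ΔV / (A × Δh) = 1.4 × 10^9 m³ / (9.324 × 10^8 m² × 8.4 m) = 0.1788

Sy ≈ 0.18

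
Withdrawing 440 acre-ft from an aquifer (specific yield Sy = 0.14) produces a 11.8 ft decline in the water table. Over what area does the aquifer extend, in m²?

Δh = 11.8 ft = 3.597 m
ΔV = 440 acre-ft = 5.427 × 10^5 m³
A = ΔV / (Sy × Δh) = 5.427 × 10^5 / (0.14 × 3.597) = 1.078 × 10^6 m²

A ≈ 1.08 × 10^6 m²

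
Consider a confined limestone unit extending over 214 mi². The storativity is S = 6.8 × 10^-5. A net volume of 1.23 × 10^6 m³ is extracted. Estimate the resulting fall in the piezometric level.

A = 214 mi² = 5.543 × 10^8 m²
Δh = ΔV / (S × A) = 1.23 × 10^6 m³ / (6.8 × 10^-5 × 5.543 × 10^8 m²) = 32.64 m

Δh ≈ 32.6 m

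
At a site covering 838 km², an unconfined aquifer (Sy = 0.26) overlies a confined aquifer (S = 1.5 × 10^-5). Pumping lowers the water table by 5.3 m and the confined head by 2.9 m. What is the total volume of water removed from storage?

A = 838 km² = 8.38 × 10^8 m²
Unconfined: ΔV_u = Sy × A × Δh_u = 0.26 × 8.38 × 10^8 × 5.3 = 1.155 × 10^9 m³
Confined: ΔV_c = S × A × Δh_c = 1.5 × 10^-5 × 8.38 × 10^8 × 2.9 = 36450 m³
Total ΔV = 1.155 × 10^9 + 36450 = 1.155 × 10^9 m³

ΔV ≈ 1.15 × 10^9 m³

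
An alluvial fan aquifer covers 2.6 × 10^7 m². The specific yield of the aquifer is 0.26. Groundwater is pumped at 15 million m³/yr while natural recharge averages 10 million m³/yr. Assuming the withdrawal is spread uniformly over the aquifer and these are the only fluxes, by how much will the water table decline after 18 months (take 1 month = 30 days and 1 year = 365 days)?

Δh ≈ 1.09 m

Net abstraction = 15 − 10 = 5 million m³/yr
Q_net = 5 million m³/yr = 13700 m³/d
t = 18 months = 540 d
ΔV = Q × t = 13700 m³/d × 540 d = 7.397 × 10^6 m³
Δh = ΔV / (Sy × A) = 7.397 × 10^6 / (0.26 × 2.6 × 10^7) = 1.094 m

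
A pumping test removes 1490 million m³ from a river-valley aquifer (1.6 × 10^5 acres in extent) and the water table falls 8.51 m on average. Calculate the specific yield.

A = 1.6 × 10^5 acres = 6.475 × 10^8 m²
ΔV = 1490 million m³ = 1.49 × 10^9 m³
Sy = ΔV / (A × Δh) = 1.49 × 10^9 m³ / (6.475 × 10^8 m² × 8.51 m) = 0.2704

Sy ≈ 0.27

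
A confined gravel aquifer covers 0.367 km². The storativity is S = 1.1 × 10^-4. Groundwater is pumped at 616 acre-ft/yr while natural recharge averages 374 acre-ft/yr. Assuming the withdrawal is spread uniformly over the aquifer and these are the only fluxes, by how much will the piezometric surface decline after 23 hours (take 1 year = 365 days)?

Δh ≈ 19.4 m

A = 0.367 km² = 3.67 × 10^5 m²
Net abstraction = 616 − 374 = 242 acre-ft/yr
Q_net = 242 acre-ft/yr = 817.8 m³/d
t = 23 hours = 0.9583 d
ΔV = Q × t = 817.8 m³/d × 0.9583 d = 783.7 m³
Δh = ΔV / (S × A) = 783.7 / (1.1 × 10^-4 × 3.67 × 10^5) = 19.41 m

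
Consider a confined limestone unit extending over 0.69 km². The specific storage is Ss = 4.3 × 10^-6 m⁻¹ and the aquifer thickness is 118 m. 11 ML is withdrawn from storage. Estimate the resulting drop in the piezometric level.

S = Ss × b = 4.3 × 10^-6 m⁻¹ × 118 m = 5.074 × 10^-4
A = 0.69 km² = 6.9 × 10^5 m²
ΔV = 11 ML = 11000 m³
Δh = ΔV / (S × A) = 11000 m³ / (5.074 × 10^-4 × 6.9 × 10^5 m²) = 31.42 m

Δh ≈ 31.4 m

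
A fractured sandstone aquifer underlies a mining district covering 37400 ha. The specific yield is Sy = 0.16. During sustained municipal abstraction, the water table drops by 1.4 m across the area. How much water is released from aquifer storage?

ΔV ≈ 8.38 × 10^7 m³

A = 37400 ha = 3.74 × 10^8 m²
ΔV = Sy × A × Δh = 0.16 × 3.74 × 10^8 m² × 1.4 m = 8.378 × 10^7 m³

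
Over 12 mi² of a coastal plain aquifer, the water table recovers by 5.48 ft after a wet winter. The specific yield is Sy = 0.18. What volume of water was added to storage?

A = 12 mi² = 3.108 × 10^7 m²
Δh = 5.48 ft = 1.67 m
ΔV = Sy × A × Δh = 0.18 × 3.108 × 10^7 m² × 1.67 m = 9.344 × 10^6 m³

ΔV ≈ 9.34 × 10^6 m³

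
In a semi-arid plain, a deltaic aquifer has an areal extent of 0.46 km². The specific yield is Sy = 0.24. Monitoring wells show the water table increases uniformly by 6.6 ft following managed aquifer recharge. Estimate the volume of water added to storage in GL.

A = 0.46 km² = 4.6 × 10^5 m²
Δh = 6.6 ft = 2.012 m
ΔV = Sy × A × Δh = 0.24 × 4.6 × 10^5 m² × 2.012 m = 2.221 × 10^5 m³
ΔV = 2.221 × 10^5 m³ = 0.2221 GL

ΔV ≈ 0.222 GL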